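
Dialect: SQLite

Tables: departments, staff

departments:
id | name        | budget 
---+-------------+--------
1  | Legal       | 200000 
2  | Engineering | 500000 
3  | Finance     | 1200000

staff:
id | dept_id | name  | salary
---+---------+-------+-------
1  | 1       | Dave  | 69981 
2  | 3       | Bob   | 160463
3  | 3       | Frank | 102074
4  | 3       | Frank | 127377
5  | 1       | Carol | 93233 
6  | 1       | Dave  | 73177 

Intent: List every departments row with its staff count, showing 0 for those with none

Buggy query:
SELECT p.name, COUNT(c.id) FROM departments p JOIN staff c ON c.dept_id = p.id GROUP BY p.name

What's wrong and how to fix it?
Bug: An inner join excludes parents with zero children

Fix: Switch to LEFT JOIN to retain unmatched parent rows

Corrected query:
SELECT p.name, COUNT(c.id) FROM departments p LEFT JOIN staff c ON c.dept_id = p.id GROUP BY p.name

Result:
name        | COUNT(c.id)
------------+------------
Engineering | 0          
Finance     | 3          
Legal       | 3          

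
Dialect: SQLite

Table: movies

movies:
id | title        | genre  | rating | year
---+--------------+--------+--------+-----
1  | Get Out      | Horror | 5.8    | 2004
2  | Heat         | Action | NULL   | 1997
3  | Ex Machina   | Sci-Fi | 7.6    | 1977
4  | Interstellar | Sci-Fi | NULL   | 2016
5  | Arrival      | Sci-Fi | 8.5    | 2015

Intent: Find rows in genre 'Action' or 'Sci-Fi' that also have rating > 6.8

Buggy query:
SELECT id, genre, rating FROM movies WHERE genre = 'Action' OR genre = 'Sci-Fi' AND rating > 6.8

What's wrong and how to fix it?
Bug: Without parentheses, AND is evaluated before OR, so the rating filter only applies to the 'Sci-Fi' branch

Fix: Add parentheses around the OR so the AND applies to both alternatives

Corrected query:
SELECT id, genre, rating FROM movies WHERE (genre = 'Action' OR genre = 'Sci-Fi') AND rating > 6.8

Result:
id | genre  | rating
---+--------+-------
3  | Sci-Fi | 7.6   
5  | Sci-Fi | 8.5   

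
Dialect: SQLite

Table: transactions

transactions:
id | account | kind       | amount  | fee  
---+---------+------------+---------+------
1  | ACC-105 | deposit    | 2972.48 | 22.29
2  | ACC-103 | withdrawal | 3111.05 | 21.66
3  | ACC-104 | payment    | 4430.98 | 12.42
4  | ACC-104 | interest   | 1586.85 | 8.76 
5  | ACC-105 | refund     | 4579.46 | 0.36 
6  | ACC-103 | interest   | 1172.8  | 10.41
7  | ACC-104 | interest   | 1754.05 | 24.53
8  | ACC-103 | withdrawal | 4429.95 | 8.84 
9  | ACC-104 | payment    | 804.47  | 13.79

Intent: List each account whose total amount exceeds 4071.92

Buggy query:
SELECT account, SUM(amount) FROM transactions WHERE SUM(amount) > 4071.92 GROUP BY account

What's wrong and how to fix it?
Bug: SUM(amount) is an aggregate, but WHERE filters rows before aggregation

Fix: Use HAVING (which filters groups after aggregation) instead of WHERE

Corrected query:
SELECT account, SUM(amount) FROM transactions GROUP BY account HAVING SUM(amount) > 4071.92

Result:
account | SUM(amount)
--------+------------
ACC-103 | 8713.8     
ACC-104 | 8576.35    
ACC-105 | 7551.94    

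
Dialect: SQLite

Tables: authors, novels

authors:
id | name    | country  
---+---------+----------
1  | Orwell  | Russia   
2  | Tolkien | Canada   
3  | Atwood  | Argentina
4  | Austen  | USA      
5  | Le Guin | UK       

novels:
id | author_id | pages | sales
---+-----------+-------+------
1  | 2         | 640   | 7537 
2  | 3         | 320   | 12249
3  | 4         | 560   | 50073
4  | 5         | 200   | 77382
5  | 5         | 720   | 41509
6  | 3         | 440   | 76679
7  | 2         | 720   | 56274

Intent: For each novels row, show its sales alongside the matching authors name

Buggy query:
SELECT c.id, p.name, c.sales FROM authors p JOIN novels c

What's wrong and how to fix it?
Bug: Missing join condition: each novels row is matched to all authors rows instead of just its own

Fix: Specify the join condition linking the foreign key to the parent id

Corrected query:
SELECT c.id, p.name, c.sales FROM authors p JOIN novels c ON c.author_id = p.id

Result:
id | name    | sales
---+---------+------
1  | Tolkien | 7537 
2  | Atwood  | 12249
3  | Austen  | 50073
4  | Le Guin | 77382
5  | Le Guin | 41509
6  | Atwood  | 76679
7  | Tolkien | 56274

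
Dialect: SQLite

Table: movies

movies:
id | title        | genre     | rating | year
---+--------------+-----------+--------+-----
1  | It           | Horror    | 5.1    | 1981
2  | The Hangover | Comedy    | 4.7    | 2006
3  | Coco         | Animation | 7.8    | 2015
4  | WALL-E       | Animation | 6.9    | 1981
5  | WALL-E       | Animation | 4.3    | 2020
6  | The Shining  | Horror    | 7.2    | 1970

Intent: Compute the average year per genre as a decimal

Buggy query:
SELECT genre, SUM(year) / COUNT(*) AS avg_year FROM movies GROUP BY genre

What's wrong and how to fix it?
Bug: Both operands are integers, so '/' performs integer division and truncates

Fix: Cast one side to REAL so the division keeps the fractional part

Corrected query:
SELECT genre, SUM(year) * 1.0 / COUNT(*) AS avg_year FROM movies GROUP BY genre

Result:
genre     | avg_year   
----------+------------
Animation | 2005.333333
Comedy    | 2006       
Horror    | 1975.5     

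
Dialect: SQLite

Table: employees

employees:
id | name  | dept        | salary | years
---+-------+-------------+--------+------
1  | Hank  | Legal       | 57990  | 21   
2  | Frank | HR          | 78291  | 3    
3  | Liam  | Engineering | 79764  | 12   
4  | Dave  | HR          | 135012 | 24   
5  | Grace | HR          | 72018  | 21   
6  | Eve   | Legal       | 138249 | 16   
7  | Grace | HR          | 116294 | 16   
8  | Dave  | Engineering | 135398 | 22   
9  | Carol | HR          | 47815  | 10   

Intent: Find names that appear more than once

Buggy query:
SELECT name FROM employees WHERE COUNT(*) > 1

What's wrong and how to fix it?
Bug: COUNT(*) is an aggregate and cannot be used in WHERE

Fix: Group first, then use HAVING for the count condition

Corrected query:
SELECT name FROM employees GROUP BY name HAVING COUNT(*) > 1

Result:
name 
-----
Dave 
Grace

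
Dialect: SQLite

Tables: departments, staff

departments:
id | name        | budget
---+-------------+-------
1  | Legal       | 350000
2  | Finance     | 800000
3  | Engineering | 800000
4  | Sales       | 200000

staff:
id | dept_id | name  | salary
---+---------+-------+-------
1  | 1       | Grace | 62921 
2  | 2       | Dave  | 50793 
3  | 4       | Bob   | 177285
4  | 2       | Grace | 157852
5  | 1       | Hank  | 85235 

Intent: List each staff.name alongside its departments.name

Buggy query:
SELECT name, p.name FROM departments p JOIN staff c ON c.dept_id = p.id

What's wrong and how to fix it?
Bug: Both tables have a 'name' column; the unqualified reference is ambiguous

Fix: Prefix ambiguous columns with the table alias

Corrected query:
SELECT c.name, p.name FROM departments p JOIN staff c ON c.dept_id = p.id

Result:
name  | name   
------+--------
Grace | Legal  
Dave  | Finance
Bob   | Sales  
Grace | Finance
Hank  | Legal  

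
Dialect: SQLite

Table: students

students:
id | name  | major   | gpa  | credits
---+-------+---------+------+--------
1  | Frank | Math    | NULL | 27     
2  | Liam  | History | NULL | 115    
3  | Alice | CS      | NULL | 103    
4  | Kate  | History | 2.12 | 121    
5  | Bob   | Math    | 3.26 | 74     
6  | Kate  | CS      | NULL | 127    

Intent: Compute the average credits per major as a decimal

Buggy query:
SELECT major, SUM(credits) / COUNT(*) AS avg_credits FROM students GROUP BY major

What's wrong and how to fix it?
Bug: SUM(credits) and COUNT(*) are both integers; the division truncates the fractional part

Fix: Multiply by 1.0 (or CAST to REAL) to force floating-point division

Corrected query:
SELECT major, SUM(credits) * 1.0 / COUNT(*) AS avg_credits FROM students GROUP BY major

Result:
major   | avg_credits
--------+------------
CS      | 115        
History | 118        
Math    | 50.5       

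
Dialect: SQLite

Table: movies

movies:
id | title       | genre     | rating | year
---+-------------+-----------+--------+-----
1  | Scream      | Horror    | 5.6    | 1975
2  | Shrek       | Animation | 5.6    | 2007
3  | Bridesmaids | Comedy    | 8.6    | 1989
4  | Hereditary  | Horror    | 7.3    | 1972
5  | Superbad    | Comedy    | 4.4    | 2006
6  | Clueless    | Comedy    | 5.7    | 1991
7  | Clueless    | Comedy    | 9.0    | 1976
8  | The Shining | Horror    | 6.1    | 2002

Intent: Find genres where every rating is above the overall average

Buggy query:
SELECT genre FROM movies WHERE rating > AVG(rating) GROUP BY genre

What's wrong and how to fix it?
Bug: WHERE evaluates per row before aggregation, so AVG() is unavailable

Fix: Use a subquery for AVG and a HAVING MIN(...) filter so the condition holds for every row in the group

Corrected query:
SELECT genre FROM movies GROUP BY genre HAVING MIN(rating) > (SELECT AVG(rating) FROM movies)

Result:
(no rows)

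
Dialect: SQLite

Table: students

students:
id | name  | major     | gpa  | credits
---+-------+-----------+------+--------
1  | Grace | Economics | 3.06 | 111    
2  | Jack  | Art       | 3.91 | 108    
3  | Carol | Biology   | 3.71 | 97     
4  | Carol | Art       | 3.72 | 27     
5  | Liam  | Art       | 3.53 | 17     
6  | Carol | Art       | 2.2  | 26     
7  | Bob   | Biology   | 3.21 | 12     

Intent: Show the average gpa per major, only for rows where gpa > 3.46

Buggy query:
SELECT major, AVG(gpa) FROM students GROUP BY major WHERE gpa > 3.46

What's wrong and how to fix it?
Bug: Row-level WHERE must come before GROUP BY in the clause order

Fix: Place WHERE between FROM and GROUP BY

Corrected query:
SELECT major, AVG(gpa) FROM students WHERE gpa > 3.46 GROUP BY major

Result:
major   | AVG(gpa)
--------+---------
Art     | 3.72    
Biology | 3.71    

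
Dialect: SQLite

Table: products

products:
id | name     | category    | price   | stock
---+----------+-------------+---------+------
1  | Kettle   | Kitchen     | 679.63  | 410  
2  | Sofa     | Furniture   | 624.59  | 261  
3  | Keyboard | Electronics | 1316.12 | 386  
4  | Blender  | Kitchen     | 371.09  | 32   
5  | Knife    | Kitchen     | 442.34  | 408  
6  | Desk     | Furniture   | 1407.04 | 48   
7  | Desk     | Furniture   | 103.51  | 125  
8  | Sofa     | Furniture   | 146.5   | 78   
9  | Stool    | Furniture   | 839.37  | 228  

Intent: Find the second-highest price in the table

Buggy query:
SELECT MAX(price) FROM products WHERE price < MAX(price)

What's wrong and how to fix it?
Bug: The inner MAX is an aggregate inside WHERE, which is not allowed

Fix: Put the inner MAX in a scalar subquery

Corrected query:
SELECT MAX(price) FROM products WHERE price < (SELECT MAX(price) FROM products)

Result:
MAX(price)
----------
1316.12   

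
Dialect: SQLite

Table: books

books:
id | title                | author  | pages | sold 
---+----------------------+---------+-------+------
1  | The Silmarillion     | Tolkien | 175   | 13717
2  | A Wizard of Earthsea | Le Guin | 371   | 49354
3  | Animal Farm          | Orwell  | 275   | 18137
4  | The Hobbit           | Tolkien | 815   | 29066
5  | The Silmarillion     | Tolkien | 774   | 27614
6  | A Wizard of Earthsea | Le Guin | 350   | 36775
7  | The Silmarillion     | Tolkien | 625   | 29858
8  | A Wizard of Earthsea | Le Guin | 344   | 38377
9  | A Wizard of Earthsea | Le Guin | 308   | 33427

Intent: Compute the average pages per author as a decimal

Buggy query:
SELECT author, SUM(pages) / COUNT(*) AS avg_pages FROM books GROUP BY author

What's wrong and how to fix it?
Bug: SUM(pages) and COUNT(*) are both integers; the division truncates the fractional part

Fix: Cast one side to REAL so the division keeps the fractional part

Corrected query:
SELECT author, SUM(pages) * 1.0 / COUNT(*) AS avg_pages FROM books GROUP BY author

Result:
author  | avg_pages
--------+----------
Le Guin | 343.25   
Orwell  | 275      
Tolkien | 597.25   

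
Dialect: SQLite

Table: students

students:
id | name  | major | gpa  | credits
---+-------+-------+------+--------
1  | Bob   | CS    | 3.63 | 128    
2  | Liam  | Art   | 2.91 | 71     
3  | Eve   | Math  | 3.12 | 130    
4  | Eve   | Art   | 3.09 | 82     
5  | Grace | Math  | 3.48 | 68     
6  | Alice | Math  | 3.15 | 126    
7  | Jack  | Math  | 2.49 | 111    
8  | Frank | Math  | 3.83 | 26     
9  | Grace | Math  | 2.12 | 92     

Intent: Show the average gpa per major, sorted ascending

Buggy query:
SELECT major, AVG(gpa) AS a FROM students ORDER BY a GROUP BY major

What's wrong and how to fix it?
Bug: GROUP BY must precede ORDER BY

Fix: Move ORDER BY to the end, after GROUP BY

Corrected query:
SELECT major, AVG(gpa) AS a FROM students GROUP BY major ORDER BY a

Result:
major | a       
------+---------
Art   | 3       
Math  | 3.031667
CS    | 3.63    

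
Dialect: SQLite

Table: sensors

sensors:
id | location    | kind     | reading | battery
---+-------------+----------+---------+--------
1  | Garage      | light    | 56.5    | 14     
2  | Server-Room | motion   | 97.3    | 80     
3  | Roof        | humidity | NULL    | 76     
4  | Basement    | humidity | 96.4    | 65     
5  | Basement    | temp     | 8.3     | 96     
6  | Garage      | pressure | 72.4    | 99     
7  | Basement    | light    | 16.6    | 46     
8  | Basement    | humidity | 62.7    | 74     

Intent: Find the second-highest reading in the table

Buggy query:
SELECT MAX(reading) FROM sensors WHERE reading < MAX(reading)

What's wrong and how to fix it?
Bug: The inner MAX is an aggregate inside WHERE, which is not allowed

Fix: Compute the overall MAX in a subquery, then take MAX of rows below it

Corrected query:
SELECT MAX(reading) FROM sensors WHERE reading < (SELECT MAX(reading) FROM sensors)

Result:
MAX(reading)
------------
96.4        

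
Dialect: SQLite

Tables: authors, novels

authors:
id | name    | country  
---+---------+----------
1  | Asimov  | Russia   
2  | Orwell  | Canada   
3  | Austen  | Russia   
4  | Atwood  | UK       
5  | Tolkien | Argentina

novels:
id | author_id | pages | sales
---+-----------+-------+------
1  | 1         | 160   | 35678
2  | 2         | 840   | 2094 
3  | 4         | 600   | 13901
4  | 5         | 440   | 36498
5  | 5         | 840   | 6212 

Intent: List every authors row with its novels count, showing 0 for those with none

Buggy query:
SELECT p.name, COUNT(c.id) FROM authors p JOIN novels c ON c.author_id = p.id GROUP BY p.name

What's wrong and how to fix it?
Bug: INNER JOIN drops authors rows that have no matching novels rows

Fix: Use LEFT JOIN so parents without children still appear (COUNT(c.id) gives 0)

Corrected query:
SELECT p.name, COUNT(c.id) FROM authors p LEFT JOIN novels c ON c.author_id = p.id GROUP BY p.name

Result:
name    | COUNT(c.id)
--------+------------
Asimov  | 1          
Atwood  | 1          
Austen  | 0          
Orwell  | 1          
Tolkien | 2          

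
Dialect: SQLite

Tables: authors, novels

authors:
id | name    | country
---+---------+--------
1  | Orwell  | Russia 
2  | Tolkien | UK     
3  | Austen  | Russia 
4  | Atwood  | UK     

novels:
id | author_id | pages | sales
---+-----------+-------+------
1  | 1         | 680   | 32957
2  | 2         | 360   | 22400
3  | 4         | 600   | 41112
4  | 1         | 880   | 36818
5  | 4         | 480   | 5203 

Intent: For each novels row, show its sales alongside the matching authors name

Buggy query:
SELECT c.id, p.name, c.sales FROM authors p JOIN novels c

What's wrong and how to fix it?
Bug: Missing join condition: each novels row is matched to all authors rows instead of just its own

Fix: Specify the join condition linking the foreign key to the parent id

Corrected query:
SELECT c.id, p.name, c.sales FROM authors p JOIN novels c ON c.author_id = p.id

Result:
id | name    | sales
---+---------+------
1  | Orwell  | 32957
2  | Tolkien | 22400
3  | Atwood  | 41112
4  | Orwell  | 36818
5  | Atwood  | 5203 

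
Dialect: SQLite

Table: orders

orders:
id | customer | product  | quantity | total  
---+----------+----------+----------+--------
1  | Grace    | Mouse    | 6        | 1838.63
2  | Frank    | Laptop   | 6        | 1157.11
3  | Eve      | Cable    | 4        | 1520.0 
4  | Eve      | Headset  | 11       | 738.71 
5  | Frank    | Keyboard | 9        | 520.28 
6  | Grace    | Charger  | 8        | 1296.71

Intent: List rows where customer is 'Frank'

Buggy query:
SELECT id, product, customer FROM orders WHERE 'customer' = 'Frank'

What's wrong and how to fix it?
Bug: 'customer' in single quotes is a string literal, not the column; the comparison is literal-vs-literal and never true

Fix: Reference the column as customer without single quotes

Corrected query:
SELECT id, product, customer FROM orders WHERE customer = 'Frank'

Result:
id | product  | customer
---+----------+---------
2  | Laptop   | Frank   
5  | Keyboard | Frank   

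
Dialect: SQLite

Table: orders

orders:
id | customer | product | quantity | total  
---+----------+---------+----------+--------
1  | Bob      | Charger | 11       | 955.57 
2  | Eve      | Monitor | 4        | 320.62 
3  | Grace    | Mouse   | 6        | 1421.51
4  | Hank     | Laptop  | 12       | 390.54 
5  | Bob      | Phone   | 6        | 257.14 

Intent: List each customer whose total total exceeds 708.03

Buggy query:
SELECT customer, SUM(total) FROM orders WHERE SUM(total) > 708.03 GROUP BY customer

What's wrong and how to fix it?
Bug: WHERE runs before GROUP BY, so aggregates aren't available there

Fix: Move the aggregate condition to a HAVING clause

Corrected query:
SELECT customer, SUM(total) FROM orders GROUP BY customer HAVING SUM(total) > 708.03

Result:
customer | SUM(total)
---------+-----------
Bob      | 1212.71   
Grace    | 1421.51   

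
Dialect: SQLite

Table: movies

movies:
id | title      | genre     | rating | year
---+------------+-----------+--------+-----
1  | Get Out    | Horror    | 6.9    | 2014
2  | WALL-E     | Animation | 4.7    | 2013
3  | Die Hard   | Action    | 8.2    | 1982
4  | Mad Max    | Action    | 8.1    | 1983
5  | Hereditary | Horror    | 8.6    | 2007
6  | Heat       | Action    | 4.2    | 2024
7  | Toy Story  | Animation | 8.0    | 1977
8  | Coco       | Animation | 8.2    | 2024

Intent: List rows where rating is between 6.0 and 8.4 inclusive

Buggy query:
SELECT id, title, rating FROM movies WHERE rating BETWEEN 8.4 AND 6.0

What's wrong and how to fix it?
Bug: BETWEEN expects the lower bound first; with 8.4 AND 6.0 the range is empty

Fix: Swap the bounds so the smaller value comes first

Corrected query:
SELECT id, title, rating FROM movies WHERE rating BETWEEN 6.0 AND 8.4

Result:
id | title     | rating
---+-----------+-------
1  | Get Out   | 6.9   
3  | Die Hard  | 8.2   
4  | Mad Max   | 8.1   
7  | Toy Story | 8     
8  | Coco      | 8.2   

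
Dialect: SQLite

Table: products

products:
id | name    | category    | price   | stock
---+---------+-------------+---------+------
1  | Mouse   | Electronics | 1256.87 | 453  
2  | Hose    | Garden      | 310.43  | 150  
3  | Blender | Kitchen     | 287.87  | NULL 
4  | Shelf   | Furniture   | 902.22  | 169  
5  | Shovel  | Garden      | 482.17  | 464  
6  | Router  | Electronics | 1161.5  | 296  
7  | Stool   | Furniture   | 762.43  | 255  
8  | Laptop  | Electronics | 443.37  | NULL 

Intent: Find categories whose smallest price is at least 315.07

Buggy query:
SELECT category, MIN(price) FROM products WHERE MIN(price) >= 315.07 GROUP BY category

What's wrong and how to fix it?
Bug: Aggregates like MIN are computed per group after WHERE runs

Fix: Use HAVING for the per-group MIN condition

Corrected query:
SELECT category, MIN(price) FROM products GROUP BY category HAVING MIN(price) >= 315.07

Result:
category    | MIN(price)
------------+-----------
Electronics | 443.37    
Furniture   | 762.43    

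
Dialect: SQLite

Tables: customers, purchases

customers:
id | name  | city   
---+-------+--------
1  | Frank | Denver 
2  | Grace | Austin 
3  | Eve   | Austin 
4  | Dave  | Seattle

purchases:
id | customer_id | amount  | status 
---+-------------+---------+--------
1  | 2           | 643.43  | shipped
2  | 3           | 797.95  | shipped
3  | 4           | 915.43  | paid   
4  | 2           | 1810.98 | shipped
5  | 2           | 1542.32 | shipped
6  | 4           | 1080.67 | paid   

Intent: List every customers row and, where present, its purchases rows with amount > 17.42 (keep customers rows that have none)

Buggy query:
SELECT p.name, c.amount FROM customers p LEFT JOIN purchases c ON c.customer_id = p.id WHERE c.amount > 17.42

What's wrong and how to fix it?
Bug: A WHERE condition on the right-hand table after LEFT JOIN drops unmatched parents

Fix: Put 'c.amount > 17.42' in the JOIN's ON clause instead of WHERE

Corrected query:
SELECT p.name, c.amount FROM customers p LEFT JOIN purchases c ON c.customer_id = p.id AND c.amount > 17.42

Result:
name  | amount 
------+--------
Frank | NULL   
Grace | 643.43 
Grace | 1542.32
Grace | 1810.98
Eve   | 797.95 
Dave  | 915.43 
Dave  | 1080.67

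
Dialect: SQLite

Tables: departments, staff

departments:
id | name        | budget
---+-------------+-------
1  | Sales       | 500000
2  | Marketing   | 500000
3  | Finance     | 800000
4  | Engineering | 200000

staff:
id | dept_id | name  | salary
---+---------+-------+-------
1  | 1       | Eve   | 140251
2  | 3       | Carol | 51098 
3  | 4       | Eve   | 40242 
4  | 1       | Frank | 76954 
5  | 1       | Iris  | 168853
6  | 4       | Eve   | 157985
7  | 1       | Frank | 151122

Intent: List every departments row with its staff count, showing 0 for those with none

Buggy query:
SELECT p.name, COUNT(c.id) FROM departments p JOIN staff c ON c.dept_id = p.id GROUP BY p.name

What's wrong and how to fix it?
Bug: An inner join excludes parents with zero children

Fix: Use LEFT JOIN so parents without children still appear (COUNT(c.id) gives 0)

Corrected query:
SELECT p.name, COUNT(c.id) FROM departments p LEFT JOIN staff c ON c.dept_id = p.id GROUP BY p.name

Result:
name        | COUNT(c.id)
------------+------------
Engineering | 2          
Finance     | 1          
Marketing   | 0          
Sales       | 4          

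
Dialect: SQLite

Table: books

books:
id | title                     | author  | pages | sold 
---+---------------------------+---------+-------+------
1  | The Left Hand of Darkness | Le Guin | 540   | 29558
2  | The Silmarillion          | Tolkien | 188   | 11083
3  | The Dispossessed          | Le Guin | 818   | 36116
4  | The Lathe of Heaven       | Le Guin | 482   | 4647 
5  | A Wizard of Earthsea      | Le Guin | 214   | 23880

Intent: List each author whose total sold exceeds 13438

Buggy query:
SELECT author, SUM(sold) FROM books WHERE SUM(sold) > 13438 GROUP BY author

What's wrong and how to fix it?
Bug: Aggregate functions cannot appear in a WHERE clause

Fix: Move the aggregate condition to a HAVING clause

Corrected query:
SELECT author, SUM(sold) FROM books GROUP BY author HAVING SUM(sold) > 13438

Result:
author  | SUM(sold)
--------+----------
Le Guin | 94201    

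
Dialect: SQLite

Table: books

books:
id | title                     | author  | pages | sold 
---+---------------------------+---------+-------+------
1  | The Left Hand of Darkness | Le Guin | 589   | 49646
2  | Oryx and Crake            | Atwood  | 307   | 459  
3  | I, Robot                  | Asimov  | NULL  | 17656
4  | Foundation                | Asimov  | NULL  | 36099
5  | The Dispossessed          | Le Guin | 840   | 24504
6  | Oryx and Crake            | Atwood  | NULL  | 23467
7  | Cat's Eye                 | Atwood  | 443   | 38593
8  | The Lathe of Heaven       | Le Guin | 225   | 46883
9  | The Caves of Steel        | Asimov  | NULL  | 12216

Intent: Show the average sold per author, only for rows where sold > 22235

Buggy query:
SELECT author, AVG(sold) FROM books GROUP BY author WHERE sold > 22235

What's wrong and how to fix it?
Bug: Row-level WHERE must come before GROUP BY in the clause order

Fix: Place WHERE between FROM and GROUP BY

Corrected query:
SELECT author, AVG(sold) FROM books WHERE sold > 22235 GROUP BY author

Result:
author  | AVG(sold)   
--------+-------------
Asimov  | 36099       
Atwood  | 31030       
Le Guin | 40344.333333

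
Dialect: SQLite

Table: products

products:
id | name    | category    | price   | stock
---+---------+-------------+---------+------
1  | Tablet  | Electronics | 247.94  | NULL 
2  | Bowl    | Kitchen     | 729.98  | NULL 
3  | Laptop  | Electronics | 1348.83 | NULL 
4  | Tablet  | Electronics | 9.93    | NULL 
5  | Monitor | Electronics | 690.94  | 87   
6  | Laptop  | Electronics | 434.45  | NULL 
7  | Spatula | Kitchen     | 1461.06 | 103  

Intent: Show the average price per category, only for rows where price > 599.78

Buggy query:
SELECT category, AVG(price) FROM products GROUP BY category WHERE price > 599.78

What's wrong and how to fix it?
Bug: WHERE cannot follow GROUP BY

Fix: Place WHERE between FROM and GROUP BY

Corrected query:
SELECT category, AVG(price) FROM products WHERE price > 599.78 GROUP BY category

Result:
category    | AVG(price)
------------+-----------
Electronics | 1019.885  
Kitchen     | 1095.52   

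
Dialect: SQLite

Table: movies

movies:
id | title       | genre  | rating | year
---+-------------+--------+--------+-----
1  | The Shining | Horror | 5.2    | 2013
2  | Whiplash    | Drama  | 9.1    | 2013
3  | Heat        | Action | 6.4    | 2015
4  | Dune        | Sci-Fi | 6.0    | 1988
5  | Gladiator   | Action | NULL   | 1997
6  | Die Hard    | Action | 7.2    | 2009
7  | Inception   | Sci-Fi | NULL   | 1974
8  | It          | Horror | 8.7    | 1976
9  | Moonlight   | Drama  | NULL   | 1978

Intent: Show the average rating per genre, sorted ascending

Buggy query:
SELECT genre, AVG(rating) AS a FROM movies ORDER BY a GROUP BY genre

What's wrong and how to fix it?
Bug: ORDER BY appears before GROUP BY; SQL clause order requires GROUP BY first

Fix: Reorder: SELECT … FROM … GROUP BY … ORDER BY …

Corrected query:
SELECT genre, AVG(rating) AS a FROM movies GROUP BY genre ORDER BY a

Result:
genre  | a   
-------+-----
Sci-Fi | 6   
Action | 6.8 
Horror | 6.95
Drama  | 9.1 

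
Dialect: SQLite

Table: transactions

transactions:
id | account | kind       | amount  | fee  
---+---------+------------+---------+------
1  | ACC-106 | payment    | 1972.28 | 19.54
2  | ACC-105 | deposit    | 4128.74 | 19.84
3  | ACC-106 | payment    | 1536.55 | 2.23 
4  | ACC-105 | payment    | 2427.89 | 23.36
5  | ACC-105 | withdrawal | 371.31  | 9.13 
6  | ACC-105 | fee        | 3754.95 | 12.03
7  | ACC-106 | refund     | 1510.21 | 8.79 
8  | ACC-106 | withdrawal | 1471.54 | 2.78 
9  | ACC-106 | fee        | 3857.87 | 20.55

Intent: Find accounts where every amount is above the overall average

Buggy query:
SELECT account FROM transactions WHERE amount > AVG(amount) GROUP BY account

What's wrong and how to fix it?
Bug: AVG() is an aggregate; it can't sit directly in WHERE

Fix: Use a subquery for AVG and a HAVING MIN(...) filter so the condition holds for every row in the group

Corrected query:
SELECT account FROM transactions GROUP BY account HAVING MIN(amount) > (SELECT AVG(amount) FROM transactions)

Result:
(no rows)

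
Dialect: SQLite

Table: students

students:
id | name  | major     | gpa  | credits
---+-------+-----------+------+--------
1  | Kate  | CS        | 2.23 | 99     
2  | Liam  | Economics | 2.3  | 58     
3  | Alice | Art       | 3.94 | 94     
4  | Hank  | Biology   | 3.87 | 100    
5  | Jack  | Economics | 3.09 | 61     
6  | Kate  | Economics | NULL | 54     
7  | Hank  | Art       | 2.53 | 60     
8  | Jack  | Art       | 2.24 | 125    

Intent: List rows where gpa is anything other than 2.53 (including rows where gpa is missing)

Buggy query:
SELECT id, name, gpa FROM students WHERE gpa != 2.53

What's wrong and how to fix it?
Bug: Inequality against NULL is unknown, not true; rows with NULL are dropped

Fix: Add an explicit OR gpa IS NULL to include the missing-value rows

Corrected query:
SELECT id, name, gpa FROM students WHERE gpa != 2.53 OR gpa IS NULL

Result:
id | name  | gpa 
---+-------+-----
1  | Kate  | 2.23
2  | Liam  | 2.3 
3  | Alice | 3.94
4  | Hank  | 3.87
5  | Jack  | 3.09
6  | Kate  | NULL
8  | Jack  | 2.24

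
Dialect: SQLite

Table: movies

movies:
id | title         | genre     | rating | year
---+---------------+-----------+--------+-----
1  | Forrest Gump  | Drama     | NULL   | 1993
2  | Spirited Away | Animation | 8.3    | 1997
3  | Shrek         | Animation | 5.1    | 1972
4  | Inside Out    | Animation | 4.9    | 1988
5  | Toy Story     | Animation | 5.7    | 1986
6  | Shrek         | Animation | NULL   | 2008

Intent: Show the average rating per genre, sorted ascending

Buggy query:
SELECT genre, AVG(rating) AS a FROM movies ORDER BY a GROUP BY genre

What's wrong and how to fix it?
Bug: GROUP BY must precede ORDER BY

Fix: Reorder: SELECT … FROM … GROUP BY … ORDER BY …

Corrected query:
SELECT genre, AVG(rating) AS a FROM movies GROUP BY genre ORDER BY a

Result:
genre     | a   
----------+-----
Drama     | NULL
Animation | 6   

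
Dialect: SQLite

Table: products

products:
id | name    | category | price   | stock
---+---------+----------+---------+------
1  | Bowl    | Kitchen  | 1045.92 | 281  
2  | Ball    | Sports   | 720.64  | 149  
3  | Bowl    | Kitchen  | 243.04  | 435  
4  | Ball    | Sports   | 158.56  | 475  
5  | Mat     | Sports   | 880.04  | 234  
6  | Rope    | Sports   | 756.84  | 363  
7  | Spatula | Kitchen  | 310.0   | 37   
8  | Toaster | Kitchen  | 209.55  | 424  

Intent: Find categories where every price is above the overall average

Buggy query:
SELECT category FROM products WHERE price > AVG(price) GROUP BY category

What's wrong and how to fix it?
Bug: WHERE evaluates per row before aggregation, so AVG() is unavailable

Fix: Compute the overall average in a scalar subquery and compare each group's MIN against it in HAVING

Corrected query:
SELECT category FROM products GROUP BY category HAVING MIN(price) > (SELECT AVG(price) FROM products)

Result:
(no rows)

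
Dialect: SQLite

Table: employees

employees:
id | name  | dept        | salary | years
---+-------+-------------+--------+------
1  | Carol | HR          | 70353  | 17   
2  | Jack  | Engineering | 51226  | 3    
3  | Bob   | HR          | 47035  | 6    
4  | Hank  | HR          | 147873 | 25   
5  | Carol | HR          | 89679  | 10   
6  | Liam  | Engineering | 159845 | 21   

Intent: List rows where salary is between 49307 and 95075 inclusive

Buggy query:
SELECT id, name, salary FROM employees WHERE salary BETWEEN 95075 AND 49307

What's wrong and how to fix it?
Bug: The bounds are reversed; BETWEEN a AND b requires a <= b to match anything

Fix: Write BETWEEN 49307 AND 95075

Corrected query:
SELECT id, name, salary FROM employees WHERE salary BETWEEN 49307 AND 95075

Result:
id | name  | salary
---+-------+-------
1  | Carol | 70353 
2  | Jack  | 51226 
5  | Carol | 89679 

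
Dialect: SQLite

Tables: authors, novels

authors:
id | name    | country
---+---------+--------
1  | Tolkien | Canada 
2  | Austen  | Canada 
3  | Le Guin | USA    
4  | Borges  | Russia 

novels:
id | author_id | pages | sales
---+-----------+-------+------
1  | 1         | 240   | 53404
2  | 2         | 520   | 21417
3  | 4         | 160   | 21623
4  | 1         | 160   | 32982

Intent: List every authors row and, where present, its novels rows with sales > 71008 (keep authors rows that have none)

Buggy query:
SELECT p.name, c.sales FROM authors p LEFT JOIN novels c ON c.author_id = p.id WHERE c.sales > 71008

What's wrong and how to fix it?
Bug: Filtering c.sales in WHERE discards the NULL rows produced by LEFT JOIN, turning it into an inner join

Fix: Put 'c.sales > 71008' in the JOIN's ON clause instead of WHERE

Corrected query:
SELECT p.name, c.sales FROM authors p LEFT JOIN novels c ON c.author_id = p.id AND c.sales > 71008

Result:
name    | sales
--------+------
Tolkien | NULL 
Austen  | NULL 
Le Guin | NULL 
Borges  | NULL 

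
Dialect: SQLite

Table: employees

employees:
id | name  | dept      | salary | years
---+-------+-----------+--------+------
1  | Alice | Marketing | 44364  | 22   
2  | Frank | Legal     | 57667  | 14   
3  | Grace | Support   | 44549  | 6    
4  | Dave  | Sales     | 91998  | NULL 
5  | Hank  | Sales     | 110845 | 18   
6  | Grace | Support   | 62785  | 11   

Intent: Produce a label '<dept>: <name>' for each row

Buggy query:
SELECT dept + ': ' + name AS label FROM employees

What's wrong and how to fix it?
Bug: '+' is numeric addition; on text columns SQLite converts them to 0 instead of concatenating

Fix: Use the || operator for string concatenation

Corrected query:
SELECT dept || ': ' || name AS label FROM employees

Result:
label           
----------------
Marketing: Alice
Legal: Frank    
Support: Grace  
Sales: Dave     
Sales: Hank     
Support: Grace  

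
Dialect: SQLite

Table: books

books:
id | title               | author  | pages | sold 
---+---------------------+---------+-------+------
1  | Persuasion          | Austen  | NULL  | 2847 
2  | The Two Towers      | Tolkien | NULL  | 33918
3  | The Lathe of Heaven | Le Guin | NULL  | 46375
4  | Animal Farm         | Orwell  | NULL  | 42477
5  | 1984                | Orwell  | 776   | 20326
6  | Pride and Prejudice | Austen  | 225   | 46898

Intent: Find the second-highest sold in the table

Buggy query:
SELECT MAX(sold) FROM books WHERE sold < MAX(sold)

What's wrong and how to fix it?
Bug: MAX(sold) on the right of the comparison is an aggregate-in-WHERE error

Fix: Compute the overall MAX in a subquery, then take MAX of rows below it

Corrected query:
SELECT MAX(sold) FROM books WHERE sold < (SELECT MAX(sold) FROM books)

Result:
MAX(sold)
---------
46375    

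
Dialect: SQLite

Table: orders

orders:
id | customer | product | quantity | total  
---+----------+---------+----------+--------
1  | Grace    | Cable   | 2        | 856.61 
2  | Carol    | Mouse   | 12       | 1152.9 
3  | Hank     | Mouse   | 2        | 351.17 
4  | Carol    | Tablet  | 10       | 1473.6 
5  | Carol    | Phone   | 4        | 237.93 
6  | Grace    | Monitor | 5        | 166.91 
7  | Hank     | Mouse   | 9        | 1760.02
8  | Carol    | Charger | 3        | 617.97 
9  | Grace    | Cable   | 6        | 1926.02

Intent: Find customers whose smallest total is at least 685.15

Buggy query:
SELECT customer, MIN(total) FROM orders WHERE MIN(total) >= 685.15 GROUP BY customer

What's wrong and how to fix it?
Bug: MIN() in WHERE is a misuse of aggregate

Fix: Replace WHERE with HAVING after the GROUP BY

Corrected query:
SELECT customer, MIN(total) FROM orders GROUP BY customer HAVING MIN(total) >= 685.15

Result:
(no rows)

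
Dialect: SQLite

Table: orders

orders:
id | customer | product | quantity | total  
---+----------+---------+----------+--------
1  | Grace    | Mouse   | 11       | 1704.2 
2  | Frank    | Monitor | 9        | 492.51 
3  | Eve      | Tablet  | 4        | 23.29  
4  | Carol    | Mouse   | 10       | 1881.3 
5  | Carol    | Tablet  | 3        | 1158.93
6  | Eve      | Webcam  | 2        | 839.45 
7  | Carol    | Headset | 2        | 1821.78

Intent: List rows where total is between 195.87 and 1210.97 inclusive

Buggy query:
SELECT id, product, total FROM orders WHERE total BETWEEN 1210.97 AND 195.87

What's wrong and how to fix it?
Bug: The bounds are reversed; BETWEEN a AND b requires a <= b to match anything

Fix: Swap the bounds so the smaller value comes first

Corrected query:
SELECT id, product, total FROM orders WHERE total BETWEEN 195.87 AND 1210.97

Result:
id | product | total  
---+---------+--------
2  | Monitor | 492.51 
5  | Tablet  | 1158.93
6  | Webcam  | 839.45 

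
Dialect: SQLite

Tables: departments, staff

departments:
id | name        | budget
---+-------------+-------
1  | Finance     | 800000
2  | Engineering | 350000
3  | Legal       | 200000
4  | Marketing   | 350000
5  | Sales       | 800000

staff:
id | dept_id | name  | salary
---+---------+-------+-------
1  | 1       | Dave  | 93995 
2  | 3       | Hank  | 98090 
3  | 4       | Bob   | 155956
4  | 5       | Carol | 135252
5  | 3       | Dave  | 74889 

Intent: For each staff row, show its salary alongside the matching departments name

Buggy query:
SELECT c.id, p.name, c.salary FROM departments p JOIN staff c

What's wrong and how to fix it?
Bug: Missing join condition: each staff row is matched to all departments rows instead of just its own

Fix: Specify the join condition linking the foreign key to the parent id

Corrected query:
SELECT c.id, p.name, c.salary FROM departments p JOIN staff c ON c.dept_id = p.id

Result:
id | name      | salary
---+-----------+-------
1  | Finance   | 93995 
2  | Legal     | 98090 
3  | Marketing | 155956
4  | Sales     | 135252
5  | Legal     | 74889 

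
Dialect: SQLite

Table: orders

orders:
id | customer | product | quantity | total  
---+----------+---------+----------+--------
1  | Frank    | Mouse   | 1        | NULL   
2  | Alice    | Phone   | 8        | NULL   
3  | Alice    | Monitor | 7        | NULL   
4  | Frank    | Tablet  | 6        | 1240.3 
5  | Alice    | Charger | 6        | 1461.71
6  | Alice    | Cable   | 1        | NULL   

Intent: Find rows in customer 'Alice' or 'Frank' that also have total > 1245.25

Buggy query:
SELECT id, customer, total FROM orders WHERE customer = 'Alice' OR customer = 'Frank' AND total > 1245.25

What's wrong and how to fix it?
Bug: AND binds tighter than OR, so this parses as customer = 'Alice' OR (customer = 'Frank' AND total > 1245.25)

Fix: Group the OR with parentheses (or use IN), then AND the threshold

Corrected query:
SELECT id, customer, total FROM orders WHERE (customer = 'Alice' OR customer = 'Frank') AND total > 1245.25

Result:
id | customer | total  
---+----------+--------
5  | Alice    | 1461.71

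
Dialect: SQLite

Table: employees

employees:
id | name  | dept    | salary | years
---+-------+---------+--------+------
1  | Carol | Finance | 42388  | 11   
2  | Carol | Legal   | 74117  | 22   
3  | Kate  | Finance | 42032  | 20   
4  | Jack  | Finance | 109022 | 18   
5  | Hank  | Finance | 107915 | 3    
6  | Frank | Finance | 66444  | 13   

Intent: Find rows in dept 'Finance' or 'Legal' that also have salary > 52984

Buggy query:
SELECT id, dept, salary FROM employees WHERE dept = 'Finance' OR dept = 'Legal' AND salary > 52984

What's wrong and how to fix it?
Bug: AND binds tighter than OR, so this parses as dept = 'Finance' OR (dept = 'Legal' AND salary > 52984)

Fix: Group the OR with parentheses (or use IN), then AND the threshold

Corrected query:
SELECT id, dept, salary FROM employees WHERE (dept = 'Finance' OR dept = 'Legal') AND salary > 52984

Result:
id | dept    | salary
---+---------+-------
2  | Legal   | 74117 
4  | Finance | 109022
5  | Finance | 107915
6  | Finance | 66444 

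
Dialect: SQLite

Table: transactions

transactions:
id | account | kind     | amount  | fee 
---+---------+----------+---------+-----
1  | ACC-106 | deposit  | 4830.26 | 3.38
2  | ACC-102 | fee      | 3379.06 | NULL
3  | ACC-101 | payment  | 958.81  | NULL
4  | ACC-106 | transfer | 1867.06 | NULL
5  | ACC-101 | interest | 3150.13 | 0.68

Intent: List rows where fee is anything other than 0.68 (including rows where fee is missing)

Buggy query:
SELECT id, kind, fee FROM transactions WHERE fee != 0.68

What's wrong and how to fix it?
Bug: 'fee != 0.68' is unknown when fee is NULL, so NULL rows are silently excluded

Fix: Add an explicit OR fee IS NULL to include the missing-value rows

Corrected query:
SELECT id, kind, fee FROM transactions WHERE fee != 0.68 OR fee IS NULL

Result:
id | kind     | fee 
---+----------+-----
1  | deposit  | 3.38
2  | fee      | NULL
3  | payment  | NULL
4  | transfer | NULL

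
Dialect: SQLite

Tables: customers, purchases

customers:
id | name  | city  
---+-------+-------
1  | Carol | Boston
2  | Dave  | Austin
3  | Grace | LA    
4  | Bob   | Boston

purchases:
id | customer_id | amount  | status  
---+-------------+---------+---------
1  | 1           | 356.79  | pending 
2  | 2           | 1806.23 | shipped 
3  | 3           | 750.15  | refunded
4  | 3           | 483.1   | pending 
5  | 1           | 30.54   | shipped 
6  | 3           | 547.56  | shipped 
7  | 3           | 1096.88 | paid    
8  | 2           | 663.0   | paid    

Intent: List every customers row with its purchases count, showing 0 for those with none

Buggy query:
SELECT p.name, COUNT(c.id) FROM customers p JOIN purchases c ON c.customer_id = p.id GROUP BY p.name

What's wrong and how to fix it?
Bug: An inner join excludes parents with zero children

Fix: Use LEFT JOIN so parents without children still appear (COUNT(c.id) gives 0)

Corrected query:
SELECT p.name, COUNT(c.id) FROM customers p LEFT JOIN purchases c ON c.customer_id = p.id GROUP BY p.name

Result:
name  | COUNT(c.id)
------+------------
Bob   | 0          
Carol | 2          
Dave  | 2          
Grace | 4          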